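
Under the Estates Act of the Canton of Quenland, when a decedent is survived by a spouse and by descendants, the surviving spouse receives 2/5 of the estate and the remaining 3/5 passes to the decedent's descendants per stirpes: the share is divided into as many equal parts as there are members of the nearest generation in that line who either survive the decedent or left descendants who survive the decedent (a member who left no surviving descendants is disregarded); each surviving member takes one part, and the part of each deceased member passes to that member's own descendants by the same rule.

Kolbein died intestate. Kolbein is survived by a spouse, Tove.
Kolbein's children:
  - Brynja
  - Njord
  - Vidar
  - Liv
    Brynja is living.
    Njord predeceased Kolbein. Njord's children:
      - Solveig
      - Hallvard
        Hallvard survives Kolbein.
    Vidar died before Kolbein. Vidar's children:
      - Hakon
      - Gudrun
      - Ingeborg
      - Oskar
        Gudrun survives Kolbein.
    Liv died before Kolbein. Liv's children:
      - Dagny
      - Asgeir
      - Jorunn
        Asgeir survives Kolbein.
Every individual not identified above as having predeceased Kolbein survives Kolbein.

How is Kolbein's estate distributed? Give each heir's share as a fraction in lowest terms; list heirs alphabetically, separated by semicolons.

Asgeir 1/20; Brynja 3/20; Dagny 1/20; Gudrun 3/80; Hakon 3/80; Hallvard 3/40; Ingeborg 3/80; Jorunn 1/20; Oskar 3/80; Solveig 3/40; Tove 2/5

Tove, as surviving spouse, takes 2/5.
The remaining 3/5 passes to Kolbein's descendants per stirpes.
The 3/5 is divided into 4 equal shares of 3/20 among Brynja, Njord, Vidar, Liv.
Brynja is living and takes 3/20.
Njord predeceased; the 3/20 allotted to Njord's branch passes to Njord's issue by representation.
The 3/20 is divided into 2 equal shares of 3/40 among Solveig, Hallvard.
Solveig is living and takes 3/40.
Hallvard is living and takes 3/40.
Vidar predeceased; the 3/20 allotted to Vidar's branch passes to Vidar's issue by representation.
The 3/20 is divided into 4 equal shares of 3/80 among Hakon, Gudrun, Ingeborg, Oskar.
Hakon is living and takes 3/80.
Gudrun is living and takes 3/80.
Ingeborg is living and takes 3/80.
Oskar is living and takes 3/80.
Liv predeceased; the 3/20 allotted to Liv's branch passes to Liv's issue by representation.
The 3/20 is divided into 3 equal shares of 1/20 among Dagny, Asgeir, Jorunn.
Dagny is living and takes 1/20.
Asgeir is living and takes 1/20.
Jorunn is living and takes 1/20.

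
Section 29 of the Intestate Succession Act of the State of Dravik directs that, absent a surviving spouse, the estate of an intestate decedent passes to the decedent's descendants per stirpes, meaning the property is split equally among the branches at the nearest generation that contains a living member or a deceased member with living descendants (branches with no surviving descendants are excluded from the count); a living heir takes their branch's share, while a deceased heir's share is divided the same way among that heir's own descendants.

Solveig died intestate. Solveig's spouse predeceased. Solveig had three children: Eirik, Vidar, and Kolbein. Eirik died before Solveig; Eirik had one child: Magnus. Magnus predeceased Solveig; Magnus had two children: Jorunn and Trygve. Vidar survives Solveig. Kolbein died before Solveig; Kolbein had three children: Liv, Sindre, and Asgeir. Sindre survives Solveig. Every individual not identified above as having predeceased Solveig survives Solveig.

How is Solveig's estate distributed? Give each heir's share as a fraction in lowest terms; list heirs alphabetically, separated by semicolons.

There is no surviving spouse, so the entire estate passes to Solveig's descendants per stirpes.
The estate is divided into 3 equal shares of 1/3 among Eirik, Vidar, Kolbein.
Eirik predeceased; the 1/3 allotted to Eirik's branch passes to Eirik's issue by representation.
Magnus's line is the sole branch at this level, so the full 1/3 passes to Magnus's issue by representation.
The 1/3 is divided into 2 equal shares of 1/6 among Jorunn, Trygve.
Jorunn is living and takes 1/6.
Trygve is living and takes 1/6.
Vidar is living and takes 1/3.
Kolbein predeceased; the 1/3 allotted to Kolbein's branch passes to Kolbein's issue by representation.
The 1/3 is divided into 3 equal shares of 1/9 among Liv, Sindre, Asgeir.
Liv is living and takes 1/9.
Sindre is living and takes 1/9.
Asgeir is living and takes 1/9.

Asgeir 1/9; Jorunn 1/6; Liv 1/9; Sindre 1/9; Trygve 1/6; Vidar 1/3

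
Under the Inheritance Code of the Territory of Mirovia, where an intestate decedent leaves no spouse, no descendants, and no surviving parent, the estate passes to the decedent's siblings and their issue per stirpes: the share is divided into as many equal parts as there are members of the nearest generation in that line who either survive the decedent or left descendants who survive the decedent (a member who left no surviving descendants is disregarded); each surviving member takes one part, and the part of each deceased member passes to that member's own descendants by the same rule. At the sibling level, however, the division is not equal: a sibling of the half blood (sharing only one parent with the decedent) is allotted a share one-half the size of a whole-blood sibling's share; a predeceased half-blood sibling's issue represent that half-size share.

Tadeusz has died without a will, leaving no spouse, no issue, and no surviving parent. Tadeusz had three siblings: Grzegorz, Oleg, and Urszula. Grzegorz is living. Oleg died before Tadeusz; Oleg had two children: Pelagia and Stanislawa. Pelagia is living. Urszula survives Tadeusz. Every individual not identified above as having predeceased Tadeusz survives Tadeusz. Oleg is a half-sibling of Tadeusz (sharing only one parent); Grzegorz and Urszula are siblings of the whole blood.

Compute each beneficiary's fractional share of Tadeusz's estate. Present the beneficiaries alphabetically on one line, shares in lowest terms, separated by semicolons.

Grzegorz 2/5; Pelagia 1/10; Stanislawa 1/10; Urszula 2/5

No spouse, descendants, or parent survives, so the estate passes to Tadeusz's siblings per stirpes.
Half-blood siblings count for one-half the weight of whole-blood siblings at the initial division.
Dividing 1 in proportion to weights (total weight 5/2): Grzegorz (weight 1) → 2/5; Oleg (weight 1/2) → 1/5; Urszula (weight 1) → 2/5.
Grzegorz is living and takes 2/5.
Oleg predeceased; the 1/5 allotted to Oleg's branch passes to Oleg's issue by representation.
The 1/5 is divided into 2 equal shares of 1/10 among Pelagia, Stanislawa.
Pelagia is living and takes 1/10.
Stanislawa is living and takes 1/10.
Urszula is living and takes 2/5.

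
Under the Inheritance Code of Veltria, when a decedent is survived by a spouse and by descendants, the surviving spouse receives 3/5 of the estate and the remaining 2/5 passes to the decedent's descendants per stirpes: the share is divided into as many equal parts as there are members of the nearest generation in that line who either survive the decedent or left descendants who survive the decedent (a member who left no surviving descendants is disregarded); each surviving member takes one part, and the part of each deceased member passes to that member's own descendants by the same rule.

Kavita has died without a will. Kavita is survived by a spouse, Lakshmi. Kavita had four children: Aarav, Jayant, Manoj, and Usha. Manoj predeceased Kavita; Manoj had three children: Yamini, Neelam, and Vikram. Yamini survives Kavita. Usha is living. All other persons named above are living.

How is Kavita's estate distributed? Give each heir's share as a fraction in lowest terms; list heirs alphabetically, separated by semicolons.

Lakshmi, as surviving spouse, takes 3/5.
The remaining 2/5 passes to Kavita's descendants per stirpes.
The 2/5 is divided into 4 equal shares of 1/10 among Aarav, Jayant, Manoj, Usha.
Aarav is living and takes 1/10.
Jayant is living and takes 1/10.
Manoj predeceased; the 1/10 allotted to Manoj's branch passes to Manoj's issue by representation.
The 1/10 is divided into 3 equal shares of 1/30 among Yamini, Neelam, Vikram.
Yamini is living and takes 1/30.
Neelam is living and takes 1/30.
Vikram is living and takes 1/30.
Usha is living and takes 1/10.

Aarav 1/10; Jayant 1/10; Lakshmi 3/5; Neelam 1/30; Usha 1/10; Vikram 1/30; Yamini 1/30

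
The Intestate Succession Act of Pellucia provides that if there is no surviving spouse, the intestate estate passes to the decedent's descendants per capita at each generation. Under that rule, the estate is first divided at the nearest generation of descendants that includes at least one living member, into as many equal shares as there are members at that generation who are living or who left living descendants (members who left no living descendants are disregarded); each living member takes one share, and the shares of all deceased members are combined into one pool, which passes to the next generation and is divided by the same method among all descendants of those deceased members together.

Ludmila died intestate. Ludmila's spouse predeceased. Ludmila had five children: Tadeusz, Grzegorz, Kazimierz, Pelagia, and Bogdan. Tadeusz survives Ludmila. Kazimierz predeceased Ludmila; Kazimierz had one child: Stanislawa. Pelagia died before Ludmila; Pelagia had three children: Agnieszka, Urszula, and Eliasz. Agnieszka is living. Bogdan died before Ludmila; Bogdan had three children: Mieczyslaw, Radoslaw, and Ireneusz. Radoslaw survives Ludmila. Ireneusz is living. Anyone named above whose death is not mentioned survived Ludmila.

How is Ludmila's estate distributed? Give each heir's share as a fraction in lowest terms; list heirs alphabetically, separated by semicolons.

There is no surviving spouse, so the entire estate passes to Ludmila's descendants per capita at each generation.
At generation 1 (Tadeusz, Grzegorz, Kazimierz, Pelagia, Bogdan) there are 5 shares of (1)/5 = 1/5 each.
Living: Tadeusz and Grzegorz — each takes 1/5.
Deceased: Kazimierz, Pelagia, and Bogdan. Their combined 3/5 is pooled and carried to generation 2.
At generation 2 (Stanislawa, Agnieszka, Urszula, Eliasz, Mieczyslaw, Radoslaw, Ireneusz) there are 7 shares of (3/5)/7 = 3/35 each.
Living: Stanislawa, Agnieszka, Urszula, Eliasz, Mieczyslaw, Radoslaw, and Ireneusz — each takes 3/35.

Agnieszka 3/35; Eliasz 3/35; Grzegorz 1/5; Ireneusz 3/35; Mieczyslaw 3/35; Radoslaw 3/35; Stanislawa 3/35; Tadeusz 1/5; Urszula 3/35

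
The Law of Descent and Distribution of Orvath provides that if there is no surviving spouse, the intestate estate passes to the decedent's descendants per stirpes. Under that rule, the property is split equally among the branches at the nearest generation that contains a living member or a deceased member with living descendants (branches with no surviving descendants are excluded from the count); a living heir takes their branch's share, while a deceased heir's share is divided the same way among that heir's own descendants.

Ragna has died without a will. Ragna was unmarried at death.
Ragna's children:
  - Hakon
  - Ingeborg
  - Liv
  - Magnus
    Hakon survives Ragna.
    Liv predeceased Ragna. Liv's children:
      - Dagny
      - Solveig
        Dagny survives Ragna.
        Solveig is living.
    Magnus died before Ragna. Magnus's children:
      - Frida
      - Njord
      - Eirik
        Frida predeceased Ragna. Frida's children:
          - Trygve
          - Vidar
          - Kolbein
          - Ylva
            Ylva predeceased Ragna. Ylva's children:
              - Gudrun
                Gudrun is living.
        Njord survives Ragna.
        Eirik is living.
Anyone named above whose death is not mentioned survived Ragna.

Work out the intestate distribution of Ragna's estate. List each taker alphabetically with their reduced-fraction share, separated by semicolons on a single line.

Dagny 1/8; Eirik 1/12; Gudrun 1/48; Hakon 1/4; Ingeborg 1/4; Kolbein 1/48; Njord 1/12; Solveig 1/8; Trygve 1/48; Vidar 1/48

There is no surviving spouse, so the entire estate passes to Ragna's descendants per stirpes.
The estate is divided into 4 equal shares of 1/4 among Hakon, Ingeborg, Liv, Magnus.
Hakon is living and takes 1/4.
Ingeborg is living and takes 1/4.
Liv predeceased; the 1/4 allotted to Liv's branch passes to Liv's issue by representation.
The 1/4 is divided into 2 equal shares of 1/8 among Dagny, Solveig.
Dagny is living and takes 1/8.
Solveig is living and takes 1/8.
Magnus predeceased; the 1/4 allotted to Magnus's branch passes to Magnus's issue by representation.
The 1/4 is divided into 3 equal shares of 1/12 among Frida, Njord, Eirik.
Frida predeceased; the 1/12 allotted to Frida's branch passes to Frida's issue by representation.
The 1/12 is divided into 4 equal shares of 1/48 among Trygve, Vidar, Kolbein, Ylva.
Trygve is living and takes 1/48.
Vidar is living and takes 1/48.
Kolbein is living and takes 1/48.
Ylva predeceased; the 1/48 allotted to Ylva's branch passes to Ylva's issue by representation.
Gudrun is the sole taker at this level and receives the full 1/48.
Njord is living and takes 1/12.
Eirik is living and takes 1/12.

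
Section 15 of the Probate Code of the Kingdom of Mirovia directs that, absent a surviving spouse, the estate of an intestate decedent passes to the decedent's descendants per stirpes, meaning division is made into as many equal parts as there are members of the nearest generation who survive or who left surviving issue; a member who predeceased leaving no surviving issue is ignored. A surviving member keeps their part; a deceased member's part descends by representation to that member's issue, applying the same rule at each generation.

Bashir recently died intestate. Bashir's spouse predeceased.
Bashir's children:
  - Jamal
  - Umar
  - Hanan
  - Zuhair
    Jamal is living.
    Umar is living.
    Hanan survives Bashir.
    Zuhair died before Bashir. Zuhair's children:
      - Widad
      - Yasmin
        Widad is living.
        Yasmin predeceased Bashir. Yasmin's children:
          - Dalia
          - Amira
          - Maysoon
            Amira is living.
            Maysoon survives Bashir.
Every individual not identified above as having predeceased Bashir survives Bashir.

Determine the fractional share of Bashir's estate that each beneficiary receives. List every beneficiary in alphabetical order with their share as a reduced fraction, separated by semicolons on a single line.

There is no surviving spouse, so the entire estate passes to Bashir's descendants per stirpes.
The estate is divided into 4 equal shares of 1/4 among Jamal, Umar, Hanan, Zuhair.
Jamal is living and takes 1/4.
Umar is living and takes 1/4.
Hanan is living and takes 1/4.
Zuhair predeceased; the 1/4 allotted to Zuhair's branch passes to Zuhair's issue by representation.
The 1/4 is divided into 2 equal shares of 1/8 among Widad, Yasmin.
Widad is living and takes 1/8.
Yasmin predeceased; the 1/8 allotted to Yasmin's branch passes to Yasmin's issue by representation.
The 1/8 is divided into 3 equal shares of 1/24 among Dalia, Amira, Maysoon.
Dalia is living and takes 1/24.
Amira is living and takes 1/24.
Maysoon is living and takes 1/24.

Amira 1/24; Dalia 1/24; Hanan 1/4; Jamal 1/4; Maysoon 1/24; Umar 1/4; Widad 1/8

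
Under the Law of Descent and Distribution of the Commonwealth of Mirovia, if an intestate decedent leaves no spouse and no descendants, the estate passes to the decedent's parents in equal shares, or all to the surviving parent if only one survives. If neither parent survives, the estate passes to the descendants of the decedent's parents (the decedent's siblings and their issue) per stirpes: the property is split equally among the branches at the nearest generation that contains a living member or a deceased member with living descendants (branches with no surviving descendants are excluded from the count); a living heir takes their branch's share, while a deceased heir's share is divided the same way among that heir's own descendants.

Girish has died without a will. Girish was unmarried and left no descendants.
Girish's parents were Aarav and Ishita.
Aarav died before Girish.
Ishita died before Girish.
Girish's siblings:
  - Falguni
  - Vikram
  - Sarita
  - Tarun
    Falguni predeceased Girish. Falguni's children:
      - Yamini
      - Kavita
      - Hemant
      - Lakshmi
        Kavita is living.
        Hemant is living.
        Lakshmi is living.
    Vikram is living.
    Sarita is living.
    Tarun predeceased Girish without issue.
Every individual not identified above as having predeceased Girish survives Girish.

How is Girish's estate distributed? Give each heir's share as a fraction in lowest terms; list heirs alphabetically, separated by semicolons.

Hemant 1/12; Kavita 1/12; Lakshmi 1/12; Sarita 1/3; Vikram 1/3; Yamini 1/12

Neither parent survives and there are no descendants, so the estate passes to Girish's siblings and their issue per stirpes.
Tarun left no surviving issue, so that branch lapses and is disregarded.
The estate is divided into 3 equal shares of 1/3 among Falguni, Vikram, Sarita.
Falguni predeceased; the 1/3 allotted to Falguni's branch passes to Falguni's issue by representation.
The 1/3 is divided into 4 equal shares of 1/12 among Yamini, Kavita, Hemant, Lakshmi.
Yamini is living and takes 1/12.
Kavita is living and takes 1/12.
Hemant is living and takes 1/12.
Lakshmi is living and takes 1/12.
Vikram is living and takes 1/3.
Sarita is living and takes 1/3.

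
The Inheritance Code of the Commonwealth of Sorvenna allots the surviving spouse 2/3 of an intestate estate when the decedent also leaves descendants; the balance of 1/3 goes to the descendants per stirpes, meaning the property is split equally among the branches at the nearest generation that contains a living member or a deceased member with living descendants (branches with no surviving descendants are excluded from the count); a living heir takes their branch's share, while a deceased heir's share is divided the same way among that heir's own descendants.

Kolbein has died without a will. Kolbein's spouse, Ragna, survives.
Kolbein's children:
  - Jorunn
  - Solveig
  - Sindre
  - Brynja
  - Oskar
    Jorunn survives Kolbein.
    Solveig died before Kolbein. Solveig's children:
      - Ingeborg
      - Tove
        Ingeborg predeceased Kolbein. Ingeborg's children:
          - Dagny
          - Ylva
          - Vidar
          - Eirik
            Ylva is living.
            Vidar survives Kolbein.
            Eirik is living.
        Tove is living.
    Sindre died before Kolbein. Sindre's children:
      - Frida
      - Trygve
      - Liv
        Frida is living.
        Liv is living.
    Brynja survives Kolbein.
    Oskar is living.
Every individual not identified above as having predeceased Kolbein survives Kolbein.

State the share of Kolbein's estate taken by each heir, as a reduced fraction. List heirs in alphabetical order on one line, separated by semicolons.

Brynja 1/15; Dagny 1/120; Eirik 1/120; Frida 1/45; Jorunn 1/15; Liv 1/45; Oskar 1/15; Ragna 2/3; Tove 1/30; Trygve 1/45; Vidar 1/120; Ylva 1/120

Ragna, as surviving spouse, takes 2/3.
The remaining 1/3 passes to Kolbein's descendants per stirpes.
The 1/3 is divided into 5 equal shares of 1/15 among Jorunn, Solveig, Sindre, Brynja, Oskar.
Jorunn is living and takes 1/15.
Solveig predeceased; the 1/15 allotted to Solveig's branch passes to Solveig's issue by representation.
The 1/15 is divided into 2 equal shares of 1/30 among Ingeborg, Tove.
Ingeborg predeceased; the 1/30 allotted to Ingeborg's branch passes to Ingeborg's issue by representation.
The 1/30 is divided into 4 equal shares of 1/120 among Dagny, Ylva, Vidar, Eirik.
Dagny is living and takes 1/120.
Ylva is living and takes 1/120.
Vidar is living and takes 1/120.
Eirik is living and takes 1/120.
Tove is living and takes 1/30.
Sindre predeceased; the 1/15 allotted to Sindre's branch passes to Sindre's issue by representation.
The 1/15 is divided into 3 equal shares of 1/45 among Frida, Trygve, Liv.
Frida is living and takes 1/45.
Trygve is living and takes 1/45.
Liv is living and takes 1/45.
Brynja is living and takes 1/15.
Oskar is living and takes 1/15.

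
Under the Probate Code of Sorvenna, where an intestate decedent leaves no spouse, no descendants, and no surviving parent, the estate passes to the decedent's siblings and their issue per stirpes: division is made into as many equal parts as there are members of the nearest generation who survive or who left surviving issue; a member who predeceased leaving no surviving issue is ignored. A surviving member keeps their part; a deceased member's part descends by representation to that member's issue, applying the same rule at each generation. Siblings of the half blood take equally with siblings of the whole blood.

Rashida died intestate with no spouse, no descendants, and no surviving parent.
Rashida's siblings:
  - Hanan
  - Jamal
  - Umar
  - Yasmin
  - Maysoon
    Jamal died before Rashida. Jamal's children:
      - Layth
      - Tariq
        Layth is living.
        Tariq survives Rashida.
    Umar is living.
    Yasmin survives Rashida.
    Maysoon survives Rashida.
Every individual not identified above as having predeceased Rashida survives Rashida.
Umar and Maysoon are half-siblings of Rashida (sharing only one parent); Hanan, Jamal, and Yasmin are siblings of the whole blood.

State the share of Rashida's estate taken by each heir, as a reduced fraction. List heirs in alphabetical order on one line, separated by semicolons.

No spouse, descendants, or parent survives, so the estate passes to Rashida's siblings per stirpes.
Half-blood and whole-blood siblings take equally under the stated rule.
The estate is divided into 5 equal shares of 1/5 among Hanan, Jamal, Umar, Yasmin, Maysoon.
Hanan is living and takes 1/5.
Jamal predeceased; the 1/5 allotted to Jamal's branch passes to Jamal's issue by representation.
The 1/5 is divided into 2 equal shares of 1/10 among Layth, Tariq.
Layth is living and takes 1/10.
Tariq is living and takes 1/10.
Umar is living and takes 1/5.
Yasmin is living and takes 1/5.
Maysoon is living and takes 1/5.

Hanan 1/5; Layth 1/10; Maysoon 1/5; Tariq 1/10; Umar 1/5; Yasmin 1/5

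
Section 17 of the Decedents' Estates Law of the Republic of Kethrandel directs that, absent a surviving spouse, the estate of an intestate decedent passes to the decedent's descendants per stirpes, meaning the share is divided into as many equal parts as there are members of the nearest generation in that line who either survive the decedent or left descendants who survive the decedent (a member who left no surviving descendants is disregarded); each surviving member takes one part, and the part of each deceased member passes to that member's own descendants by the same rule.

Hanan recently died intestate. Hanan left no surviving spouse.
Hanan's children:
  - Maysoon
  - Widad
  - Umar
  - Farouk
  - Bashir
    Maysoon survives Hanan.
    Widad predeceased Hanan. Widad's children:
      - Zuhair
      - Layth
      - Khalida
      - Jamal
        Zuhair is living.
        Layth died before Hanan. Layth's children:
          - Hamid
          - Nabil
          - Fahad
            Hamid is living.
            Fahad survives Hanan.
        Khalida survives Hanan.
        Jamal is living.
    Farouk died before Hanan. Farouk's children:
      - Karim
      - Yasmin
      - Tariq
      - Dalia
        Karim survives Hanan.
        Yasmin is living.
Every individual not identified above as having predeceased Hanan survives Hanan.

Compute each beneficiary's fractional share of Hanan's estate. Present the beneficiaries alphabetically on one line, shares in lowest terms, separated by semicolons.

There is no surviving spouse, so the entire estate passes to Hanan's descendants per stirpes.
The estate is divided into 5 equal shares of 1/5 among Maysoon, Widad, Umar, Farouk, Bashir.
Maysoon is living and takes 1/5.
Widad predeceased; the 1/5 allotted to Widad's branch passes to Widad's issue by representation.
The 1/5 is divided into 4 equal shares of 1/20 among Zuhair, Layth, Khalida, Jamal.
Zuhair is living and takes 1/20.
Layth predeceased; the 1/20 allotted to Layth's branch passes to Layth's issue by representation.
The 1/20 is divided into 3 equal shares of 1/60 among Hamid, Nabil, Fahad.
Hamid is living and takes 1/60.
Nabil is living and takes 1/60.
Fahad is living and takes 1/60.
Khalida is living and takes 1/20.
Jamal is living and takes 1/20.
Umar is living and takes 1/5.
Farouk predeceased; the 1/5 allotted to Farouk's branch passes to Farouk's issue by representation.
The 1/5 is divided into 4 equal shares of 1/20 among Karim, Yasmin, Tariq, Dalia.
Karim is living and takes 1/20.
Yasmin is living and takes 1/20.
Tariq is living and takes 1/20.
Dalia is living and takes 1/20.
Bashir is living and takes 1/5.

Bashir 1/5; Dalia 1/20; Fahad 1/60; Hamid 1/60; Jamal 1/20; Karim 1/20; Khalida 1/20; Maysoon 1/5; Nabil 1/60; Tariq 1/20; Umar 1/5; Yasmin 1/20; Zuhair 1/20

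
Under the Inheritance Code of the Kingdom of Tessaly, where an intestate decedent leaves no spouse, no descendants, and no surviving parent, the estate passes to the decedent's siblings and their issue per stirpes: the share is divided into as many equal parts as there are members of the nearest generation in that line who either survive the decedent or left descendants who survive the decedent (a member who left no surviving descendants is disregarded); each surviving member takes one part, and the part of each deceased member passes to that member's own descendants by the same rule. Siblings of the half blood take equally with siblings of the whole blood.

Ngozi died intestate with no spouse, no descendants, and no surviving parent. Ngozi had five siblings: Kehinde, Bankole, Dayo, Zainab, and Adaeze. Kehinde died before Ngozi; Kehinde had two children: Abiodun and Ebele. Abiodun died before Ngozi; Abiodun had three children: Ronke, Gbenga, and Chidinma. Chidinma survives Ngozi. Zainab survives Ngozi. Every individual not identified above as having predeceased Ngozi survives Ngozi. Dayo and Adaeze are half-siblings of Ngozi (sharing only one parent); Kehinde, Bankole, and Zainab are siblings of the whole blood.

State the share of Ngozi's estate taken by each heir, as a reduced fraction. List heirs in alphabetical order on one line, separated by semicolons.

Adaeze 1/5; Bankole 1/5; Chidinma 1/30; Dayo 1/5; Ebele 1/10; Gbenga 1/30; Ronke 1/30; Zainab 1/5

No spouse, descendants, or parent survives, so the estate passes to Ngozi's siblings per stirpes.
Half-blood and whole-blood siblings take equally under the stated rule.
The estate is divided into 5 equal shares of 1/5 among Kehinde, Bankole, Dayo, Zainab, Adaeze.
Kehinde predeceased; the 1/5 allotted to Kehinde's branch passes to Kehinde's issue by representation.
The 1/5 is divided into 2 equal shares of 1/10 among Abiodun, Ebele.
Abiodun predeceased; the 1/10 allotted to Abiodun's branch passes to Abiodun's issue by representation.
The 1/10 is divided into 3 equal shares of 1/30 among Ronke, Gbenga, Chidinma.
Ronke is living and takes 1/30.
Gbenga is living and takes 1/30.
Chidinma is living and takes 1/30.
Ebele is living and takes 1/10.
Bankole is living and takes 1/5.
Dayo is living and takes 1/5.
Zainab is living and takes 1/5.
Adaeze is living and takes 1/5.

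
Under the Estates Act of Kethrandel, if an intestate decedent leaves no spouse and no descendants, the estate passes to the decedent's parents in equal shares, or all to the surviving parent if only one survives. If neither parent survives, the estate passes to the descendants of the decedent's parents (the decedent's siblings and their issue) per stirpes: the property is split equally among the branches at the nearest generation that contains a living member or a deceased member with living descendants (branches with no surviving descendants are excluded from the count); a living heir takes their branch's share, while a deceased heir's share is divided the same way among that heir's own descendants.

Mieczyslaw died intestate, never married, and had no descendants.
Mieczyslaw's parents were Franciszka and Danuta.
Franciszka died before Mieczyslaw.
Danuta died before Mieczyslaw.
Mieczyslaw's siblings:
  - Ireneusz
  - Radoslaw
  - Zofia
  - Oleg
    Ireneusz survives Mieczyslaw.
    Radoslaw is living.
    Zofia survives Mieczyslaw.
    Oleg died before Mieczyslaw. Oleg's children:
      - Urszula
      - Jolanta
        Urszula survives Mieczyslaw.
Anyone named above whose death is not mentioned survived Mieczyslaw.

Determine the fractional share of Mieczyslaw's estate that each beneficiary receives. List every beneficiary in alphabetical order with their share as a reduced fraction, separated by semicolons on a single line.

Neither parent survives and there are no descendants, so the estate passes to Mieczyslaw's siblings and their issue per stirpes.
The estate is divided into 4 equal shares of 1/4 among Ireneusz, Radoslaw, Zofia, Oleg.
Ireneusz is living and takes 1/4.
Radoslaw is living and takes 1/4.
Zofia is living and takes 1/4.
Oleg predeceased; the 1/4 allotted to Oleg's branch passes to Oleg's issue by representation.
The 1/4 is divided into 2 equal shares of 1/8 among Urszula, Jolanta.
Urszula is living and takes 1/8.
Jolanta is living and takes 1/8.

Ireneusz 1/4; Jolanta 1/8; Radoslaw 1/4; Urszula 1/8; Zofia 1/4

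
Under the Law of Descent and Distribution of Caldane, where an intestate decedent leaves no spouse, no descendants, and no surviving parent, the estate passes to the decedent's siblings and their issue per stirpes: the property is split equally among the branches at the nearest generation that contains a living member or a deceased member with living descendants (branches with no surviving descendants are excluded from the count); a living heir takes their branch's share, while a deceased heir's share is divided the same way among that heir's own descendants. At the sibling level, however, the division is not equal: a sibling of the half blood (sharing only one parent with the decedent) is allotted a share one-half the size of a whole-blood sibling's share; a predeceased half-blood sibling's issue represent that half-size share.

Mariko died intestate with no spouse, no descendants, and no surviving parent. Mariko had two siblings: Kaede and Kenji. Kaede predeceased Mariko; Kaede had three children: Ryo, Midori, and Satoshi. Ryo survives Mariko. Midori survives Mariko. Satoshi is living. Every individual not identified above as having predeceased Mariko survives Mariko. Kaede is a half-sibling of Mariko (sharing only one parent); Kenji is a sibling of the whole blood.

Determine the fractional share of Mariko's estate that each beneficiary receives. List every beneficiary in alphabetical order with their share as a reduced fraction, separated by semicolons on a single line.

Kenji 2/3; Midori 1/9; Ryo 1/9; Satoshi 1/9

No spouse, descendants, or parent survives, so the estate passes to Mariko's siblings per stirpes.
Half-blood siblings count for one-half the weight of whole-blood siblings at the initial division.
Dividing 1 in proportion to weights (total weight 3/2): Kaede (weight 1/2) → 1/3; Kenji (weight 1) → 2/3.
Kaede predeceased; the 1/3 allotted to Kaede's branch passes to Kaede's issue by representation.
The 1/3 is divided into 3 equal shares of 1/9 among Ryo, Midori, Satoshi.
Ryo is living and takes 1/9.
Midori is living and takes 1/9.
Satoshi is living and takes 1/9.
Kenji is living and takes 2/3.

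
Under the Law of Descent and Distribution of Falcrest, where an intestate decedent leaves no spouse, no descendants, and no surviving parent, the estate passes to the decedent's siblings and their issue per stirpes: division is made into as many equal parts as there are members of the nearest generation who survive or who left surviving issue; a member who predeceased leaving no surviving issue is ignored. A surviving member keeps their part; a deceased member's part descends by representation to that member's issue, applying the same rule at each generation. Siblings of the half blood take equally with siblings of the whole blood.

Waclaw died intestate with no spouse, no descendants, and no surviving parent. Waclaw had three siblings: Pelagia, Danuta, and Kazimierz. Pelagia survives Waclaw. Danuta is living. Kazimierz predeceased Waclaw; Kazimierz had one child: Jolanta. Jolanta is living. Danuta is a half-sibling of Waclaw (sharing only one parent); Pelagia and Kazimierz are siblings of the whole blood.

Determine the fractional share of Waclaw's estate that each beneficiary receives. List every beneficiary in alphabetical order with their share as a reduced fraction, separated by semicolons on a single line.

Danuta 1/3; Jolanta 1/3; Pelagia 1/3

No spouse, descendants, or parent survives, so the estate passes to Waclaw's siblings per stirpes.
Half-blood and whole-blood siblings take equally under the stated rule.
The estate is divided into 3 equal shares of 1/3 among Pelagia, Danuta, Kazimierz.
Pelagia is living and takes 1/3.
Danuta is living and takes 1/3.
Kazimierz predeceased; the 1/3 allotted to Kazimierz's branch passes to Kazimierz's issue by representation.
Jolanta is the sole taker at this level and receives the full 1/3.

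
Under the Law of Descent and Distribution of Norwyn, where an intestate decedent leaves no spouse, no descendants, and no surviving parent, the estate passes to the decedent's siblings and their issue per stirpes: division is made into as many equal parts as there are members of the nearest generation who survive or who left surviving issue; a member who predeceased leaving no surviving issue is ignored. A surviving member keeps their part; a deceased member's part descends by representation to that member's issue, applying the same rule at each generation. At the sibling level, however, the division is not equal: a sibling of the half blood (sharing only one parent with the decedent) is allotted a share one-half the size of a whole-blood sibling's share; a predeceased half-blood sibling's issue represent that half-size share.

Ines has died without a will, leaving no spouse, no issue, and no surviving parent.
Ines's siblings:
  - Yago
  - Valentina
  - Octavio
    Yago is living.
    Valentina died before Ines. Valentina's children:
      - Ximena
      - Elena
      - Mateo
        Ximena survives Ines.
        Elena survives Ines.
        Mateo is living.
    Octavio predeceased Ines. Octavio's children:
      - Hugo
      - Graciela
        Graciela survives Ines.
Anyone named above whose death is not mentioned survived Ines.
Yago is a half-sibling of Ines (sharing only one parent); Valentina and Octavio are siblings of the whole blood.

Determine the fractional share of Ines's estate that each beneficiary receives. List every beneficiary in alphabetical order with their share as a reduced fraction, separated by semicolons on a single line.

No spouse, descendants, or parent survives, so the estate passes to Ines's siblings per stirpes.
Half-blood siblings count for one-half the weight of whole-blood siblings at the initial division.
Dividing 1 in proportion to weights (total weight 5/2): Yago (weight 1/2) → 1/5; Valentina (weight 1) → 2/5; Octavio (weight 1) → 2/5.
Yago is living and takes 1/5.
Valentina predeceased; the 2/5 allotted to Valentina's branch passes to Valentina's issue by representation.
The 2/5 is divided into 3 equal shares of 2/15 among Ximena, Elena, Mateo.
Ximena is living and takes 2/15.
Elena is living and takes 2/15.
Mateo is living and takes 2/15.
Octavio predeceased; the 2/5 allotted to Octavio's branch passes to Octavio's issue by representation.
The 2/5 is divided into 2 equal shares of 1/5 among Hugo, Graciela.
Hugo is living and takes 1/5.
Graciela is living and takes 1/5.

Elena 2/15; Graciela 1/5; Hugo 1/5; Mateo 2/15; Ximena 2/15; Yago 1/5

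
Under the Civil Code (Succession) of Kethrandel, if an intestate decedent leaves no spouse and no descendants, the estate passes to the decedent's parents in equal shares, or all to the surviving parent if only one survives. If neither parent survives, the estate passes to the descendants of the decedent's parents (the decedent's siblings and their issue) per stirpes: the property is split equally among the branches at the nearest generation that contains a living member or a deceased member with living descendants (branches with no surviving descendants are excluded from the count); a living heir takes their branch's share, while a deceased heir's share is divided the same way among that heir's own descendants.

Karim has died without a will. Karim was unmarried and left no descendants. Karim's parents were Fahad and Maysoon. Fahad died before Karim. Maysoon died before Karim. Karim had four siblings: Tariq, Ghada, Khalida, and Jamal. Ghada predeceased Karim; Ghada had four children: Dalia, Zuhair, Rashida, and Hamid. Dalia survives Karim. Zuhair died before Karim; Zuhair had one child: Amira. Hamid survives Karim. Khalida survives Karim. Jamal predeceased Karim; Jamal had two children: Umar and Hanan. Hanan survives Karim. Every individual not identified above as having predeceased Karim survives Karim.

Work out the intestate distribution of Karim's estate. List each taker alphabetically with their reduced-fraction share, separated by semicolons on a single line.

Neither parent survives and there are no descendants, so the estate passes to Karim's siblings and their issue per stirpes.
The estate is divided into 4 equal shares of 1/4 among Tariq, Ghada, Khalida, Jamal.
Tariq is living and takes 1/4.
Ghada predeceased; the 1/4 allotted to Ghada's branch passes to Ghada's issue by representation.
The 1/4 is divided into 4 equal shares of 1/16 among Dalia, Zuhair, Rashida, Hamid.
Dalia is living and takes 1/16.
Zuhair predeceased; the 1/16 allotted to Zuhair's branch passes to Zuhair's issue by representation.
Amira is the sole taker at this level and receives the full 1/16.
Rashida is living and takes 1/16.
Hamid is living and takes 1/16.
Khalida is living and takes 1/4.
Jamal predeceased; the 1/4 allotted to Jamal's branch passes to Jamal's issue by representation.
The 1/4 is divided into 2 equal shares of 1/8 among Umar, Hanan.
Umar is living and takes 1/8.
Hanan is living and takes 1/8.

Amira 1/16; Dalia 1/16; Hamid 1/16; Hanan 1/8; Khalida 1/4; Rashida 1/16; Tariq 1/4; Umar 1/8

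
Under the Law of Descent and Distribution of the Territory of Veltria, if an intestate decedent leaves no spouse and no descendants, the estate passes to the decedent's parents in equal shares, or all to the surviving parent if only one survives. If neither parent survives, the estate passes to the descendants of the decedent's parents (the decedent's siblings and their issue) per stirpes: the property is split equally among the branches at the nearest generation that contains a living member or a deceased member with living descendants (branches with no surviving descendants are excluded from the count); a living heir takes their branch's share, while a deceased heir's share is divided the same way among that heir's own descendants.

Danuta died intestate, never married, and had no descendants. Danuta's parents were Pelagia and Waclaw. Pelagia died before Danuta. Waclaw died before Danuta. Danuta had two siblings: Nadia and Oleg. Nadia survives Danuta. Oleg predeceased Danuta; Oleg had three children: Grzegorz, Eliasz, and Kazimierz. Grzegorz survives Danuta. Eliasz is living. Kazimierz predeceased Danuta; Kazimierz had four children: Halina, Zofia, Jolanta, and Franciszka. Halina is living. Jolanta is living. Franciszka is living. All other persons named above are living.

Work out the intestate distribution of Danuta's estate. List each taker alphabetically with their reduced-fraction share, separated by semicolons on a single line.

Neither parent survives and there are no descendants, so the estate passes to Danuta's siblings and their issue per stirpes.
The estate is divided into 2 equal shares of 1/2 among Nadia, Oleg.
Nadia is living and takes 1/2.
Oleg predeceased; the 1/2 allotted to Oleg's branch passes to Oleg's issue by representation.
The 1/2 is divided into 3 equal shares of 1/6 among Grzegorz, Eliasz, Kazimierz.
Grzegorz is living and takes 1/6.
Eliasz is living and takes 1/6.
Kazimierz predeceased; the 1/6 allotted to Kazimierz's branch passes to Kazimierz's issue by representation.
The 1/6 is divided into 4 equal shares of 1/24 among Halina, Zofia, Jolanta, Franciszka.
Halina is living and takes 1/24.
Zofia is living and takes 1/24.
Jolanta is living and takes 1/24.
Franciszka is living and takes 1/24.

Eliasz 1/6; Franciszka 1/24; Grzegorz 1/6; Halina 1/24; Jolanta 1/24; Nadia 1/2; Zofia 1/24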